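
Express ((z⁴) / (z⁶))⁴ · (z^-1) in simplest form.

z^(-9)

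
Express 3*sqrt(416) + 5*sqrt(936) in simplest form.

42*sqrt(26)

3*sqrt(416) = 12*sqrt(26); 5*sqrt(936) = 30*sqrt(26)
Combine: (12 + 30)·sqrt(26) = 42*sqrt(26)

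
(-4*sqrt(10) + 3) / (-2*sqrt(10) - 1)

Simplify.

(-10*sqrt(10) + 83)/39

Multiply numerator and denominator by -1 + 2*sqrt(10).
Denominator becomes -39; numerator becomes -83 + 10*sqrt(10).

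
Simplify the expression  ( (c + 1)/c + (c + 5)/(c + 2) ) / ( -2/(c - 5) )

Numerator: (c + 1)/c + (c + 5)/(c + 2) = (2*c^2 + 8*c + 2)/(c^2 + 2*c)
Denominator: -2/(c - 5) = -2/(c - 5)
Divide: ((2*c^2 + 8*c + 2)/(c^2 + 2*c)) · (-c/2 + 5/2) = (-c^3 + c^2 + 19*c + 5)/(c^2 + 2*c)

(-c^3 + c^2 + 19*c + 5)/(c^2 + 2*c)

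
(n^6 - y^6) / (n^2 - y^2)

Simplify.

Difference of sixth powers: factor out (n^2 - y^2).

n^4 + n^2*y^2 + y^4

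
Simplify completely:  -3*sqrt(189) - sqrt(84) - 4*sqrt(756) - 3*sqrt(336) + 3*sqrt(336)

-35*sqrt(21)

3*sqrt(189) = 9*sqrt(21); sqrt(84) = 2*sqrt(21); 4*sqrt(756) = 24*sqrt(21); 3*sqrt(336) = 12*sqrt(21); 3*sqrt(336) = 12*sqrt(21)
Combine: (-9 - 2 - 24 - 12 + 12)·sqrt(21) = -35*sqrt(21)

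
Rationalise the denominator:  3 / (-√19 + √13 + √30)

Group as (√13 + √30) - √19; multiply by (√13 + √30) + √19, then rationalise the remaining surd.

(-12*√19 + √30 + 18*√13 + √7410)/164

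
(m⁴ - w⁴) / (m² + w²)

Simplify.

m² - w²

Difference of fourth powers: factor out (m² + w²).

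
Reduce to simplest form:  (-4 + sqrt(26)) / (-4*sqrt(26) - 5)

(-124 + 21*sqrt(26))/391

Multiply numerator and denominator by -5 + 4*sqrt(26).
Denominator becomes -391; numerator becomes -21*sqrt(26) + 124.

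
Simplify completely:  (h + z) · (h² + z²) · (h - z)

h⁴ - z⁴

Pair the conjugate factors: (h+z)(h-z) = h² - z², then repeat with the next factor.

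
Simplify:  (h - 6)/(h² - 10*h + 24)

Factor: h² - 10*h + 24 = (h - 6)·(h - 4)
Cancel the common factor (h - 6).

1/(h - 4)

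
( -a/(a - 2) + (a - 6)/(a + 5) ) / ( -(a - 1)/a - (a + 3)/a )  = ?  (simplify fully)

Numerator: -a/(a - 2) + (a - 6)/(a + 5) = (-13*a + 12)/(a^2 + 3*a - 10)
Denominator: -(a - 1)/a - (a + 3)/a = (-2*a - 2)/a
Divide: ((-13*a + 12)/(a^2 + 3*a - 10)) · (a/(-2*a - 2)) = (13*a^2 - 12*a)/(2*a^3 + 8*a^2 - 14*a - 20)

(13*a^2 - 12*a)/(2*a^3 + 8*a^2 - 14*a - 20)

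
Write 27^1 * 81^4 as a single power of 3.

27^1 = 3^3; 81^4 = 3^16
Combine exponents: 3^19

3^19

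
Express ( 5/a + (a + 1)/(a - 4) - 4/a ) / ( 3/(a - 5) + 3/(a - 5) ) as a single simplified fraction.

(a³ - 3*a² - 14*a + 20)/(6*a² - 24*a)

Numerator: 5/a + (a + 1)/(a - 4) - 4/a = (a² + 2*a - 4)/(a² - 4*a)
Denominator: 3/(a - 5) + 3/(a - 5) = 6/(a - 5)
Divide: ((a² + 2*a - 4)/(a² - 4*a)) · (a/6 - 5/6) = (a³ - 3*a² - 14*a + 20)/(6*a² - 24*a)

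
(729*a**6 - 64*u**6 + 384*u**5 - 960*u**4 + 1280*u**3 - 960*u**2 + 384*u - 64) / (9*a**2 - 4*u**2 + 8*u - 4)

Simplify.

81*a**4 + 36*a**2*u**2 - 72*a**2*u + 36*a**2 + 16*u**4 - 64*u**3 + 96*u**2 - 64*u + 16

Difference of sixth powers: factor out (9*a**2 - (2*u - 2)**2).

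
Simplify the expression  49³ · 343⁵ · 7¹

49³ = 7^6; 343⁵ = 7^15; 7¹ = 7^1
Combine exponents: 7^22

7^22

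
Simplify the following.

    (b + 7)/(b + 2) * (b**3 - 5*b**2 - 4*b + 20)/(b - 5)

Factor: b**3 - 5*b**2 - 4*b + 20 = (b - 2)*(b + 2)*(b - 5)
Cancel the common factors (b + 2), (b - 5).

b**2 + 5*b - 14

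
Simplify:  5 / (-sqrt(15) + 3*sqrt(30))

Multiply numerator and denominator by sqrt(15) + 3*sqrt(30).
Denominator becomes 255; numerator becomes 5*sqrt(15) + 15*sqrt(30).

(sqrt(15) + 3*sqrt(30))/51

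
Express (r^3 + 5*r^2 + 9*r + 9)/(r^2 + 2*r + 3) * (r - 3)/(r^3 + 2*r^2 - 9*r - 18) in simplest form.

Factor: r^3 + 5*r^2 + 9*r + 9 = (r + 3)*(r^2 + 2*r + 3);  r^3 + 2*r^2 - 9*r - 18 = (r - 3)*(r + 3)*(r + 2)
Cancel the common factors (r^2 + 2*r + 3), (r - 3), (r + 3).

1/(r + 2)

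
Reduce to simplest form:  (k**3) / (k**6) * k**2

Quotient: (k**-3)
Multiply by k**2: add exponents.

1/k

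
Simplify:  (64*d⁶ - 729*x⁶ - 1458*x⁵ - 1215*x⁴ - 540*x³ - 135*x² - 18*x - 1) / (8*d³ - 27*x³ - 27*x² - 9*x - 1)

Difference of sixth powers: factor out (8*d³ - (3*x + 1)³).

8*d³ + 27*x³ + 27*x² + 9*x + 1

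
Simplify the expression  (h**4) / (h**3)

h

Quotient: h**1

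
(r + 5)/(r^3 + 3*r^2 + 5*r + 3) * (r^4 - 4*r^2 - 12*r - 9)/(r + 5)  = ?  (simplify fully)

Factor: r^3 + 3*r^2 + 5*r + 3 = (r + 1)*(r^2 + 2*r + 3);  r^4 - 4*r^2 - 12*r - 9 = (r - 3)*(r^2 + 2*r + 3)*(r + 1)
Cancel the common factors (r^2 + 2*r + 3), (r + 5), (r + 1).

r - 3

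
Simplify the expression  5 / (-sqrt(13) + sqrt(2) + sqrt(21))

Group as (sqrt(2) + sqrt(21)) - sqrt(13); multiply by (sqrt(2) + sqrt(21)) + sqrt(13), then rationalise the remaining surd.

(-25*sqrt(13) - 15*sqrt(21) + 80*sqrt(2) + 5*sqrt(546))/34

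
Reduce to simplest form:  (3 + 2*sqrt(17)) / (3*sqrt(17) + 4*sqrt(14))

Multiply numerator and denominator by -4*sqrt(14) + 3*sqrt(17).
Denominator becomes -71; numerator becomes -8*sqrt(238) - 12*sqrt(14) + 9*sqrt(17) + 102.

(-102 - 9*sqrt(17) + 12*sqrt(14) + 8*sqrt(238))/71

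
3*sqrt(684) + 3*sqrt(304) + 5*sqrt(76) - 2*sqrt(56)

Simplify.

-4*sqrt(14) + 40*sqrt(19)

3*sqrt(684) = 18*sqrt(19); 3*sqrt(304) = 12*sqrt(19); 5*sqrt(76) = 10*sqrt(19); 2*sqrt(56) = 4*sqrt(14)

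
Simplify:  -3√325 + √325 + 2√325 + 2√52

4*√13

3√325 = 15*√13; √325 = 5*√13; 2√325 = 10*√13; 2√52 = 4*√13
Combine: (-15 + 5 + 10 + 4)·√13 = 4*√13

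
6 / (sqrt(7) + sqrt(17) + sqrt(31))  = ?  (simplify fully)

(-12*sqrt(3689) - 42*sqrt(31) + 126*sqrt(17) + 246*sqrt(7))/427

Group as (sqrt(7) + sqrt(17)) + sqrt(31); multiply by (sqrt(7) + sqrt(17)) - sqrt(31), then rationalise the remaining surd.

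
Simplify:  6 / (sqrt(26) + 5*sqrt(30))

(-3*sqrt(26) + 15*sqrt(30))/362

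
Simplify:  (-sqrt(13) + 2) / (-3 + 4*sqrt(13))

(-46 + 5*sqrt(13))/199

Multiply numerator and denominator by -4*sqrt(13) - 3.
Denominator becomes -199; numerator becomes -5*sqrt(13) + 46.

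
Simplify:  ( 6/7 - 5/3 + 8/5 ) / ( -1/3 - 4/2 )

-83/245

Numerator: 6/7 - 5/3 + 8/5 = 83/105
Denominator: -1/3 - 4/2 = -7/3
Divide: (83/105) · (-3/7) = -83/245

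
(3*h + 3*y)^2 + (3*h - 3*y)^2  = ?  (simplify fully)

Write as f((3*h),(3*y)) + f((3*h),-(3*y)) and expand.

18*h^2 + 18*y^2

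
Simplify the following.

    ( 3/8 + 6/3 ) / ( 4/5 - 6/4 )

Numerator: 3/8 + 6/3 = 19/8
Denominator: 4/5 - 6/4 = -7/10
Divide: (19/8) · (-10/7) = -95/28

-95/28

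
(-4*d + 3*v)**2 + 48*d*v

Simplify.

After expansion: 16*d**2 + 24*d*v + 9*v**2 — a perfect-square trinomial.

(4*d + 3*v)**2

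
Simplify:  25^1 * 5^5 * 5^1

25^1 = 5^2; 5^5 = 5^5; 5^1 = 5^1
Combine exponents: 5^8

5^8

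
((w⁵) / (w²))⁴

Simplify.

Inside the bracket: w³
Raise to the power 4: w^12

w^12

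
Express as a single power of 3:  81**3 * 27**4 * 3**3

3**27

81**3 = 3**12; 27**4 = 3**12; 3**3 = 3**3
Combine exponents: 3**27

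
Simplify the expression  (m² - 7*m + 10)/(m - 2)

m - 5

Factor: m² - 7*m + 10 = (m - 2)·(m - 5)
Cancel the common factor (m - 2).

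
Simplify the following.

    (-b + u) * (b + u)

Pair the conjugate factors: (u+b)(u-b) = -b^2 + u^2.

-b^2 + u^2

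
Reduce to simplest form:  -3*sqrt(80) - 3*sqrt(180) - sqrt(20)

-32*sqrt(5)

3*sqrt(80) = 12*sqrt(5); 3*sqrt(180) = 18*sqrt(5); sqrt(20) = 2*sqrt(5)
Combine: (-12 - 18 - 2)·sqrt(5) = -32*sqrt(5)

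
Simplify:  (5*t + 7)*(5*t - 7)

Difference of squares with P = 5*t, Q = 7.

25*t^2 - 49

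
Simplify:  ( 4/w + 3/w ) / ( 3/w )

7/3

Numerator: 4/w + 3/w = 7/w
Denominator: 3/w = 3/w
Divide: (7/w) · (w/3) = 7/3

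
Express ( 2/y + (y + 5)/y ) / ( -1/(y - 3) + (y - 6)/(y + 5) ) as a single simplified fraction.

(y³ + 9*y² - y - 105)/(y³ - 10*y² + 13*y)

Numerator: 2/y + (y + 5)/y = (y + 7)/y
Denominator: -1/(y - 3) + (y - 6)/(y + 5) = (y² - 10*y + 13)/(y² + 2*y - 15)
Divide: ((y + 7)/y) · ((y² + 2*y - 15)/(y² - 10*y + 13)) = (y³ + 9*y² - y - 105)/(y³ - 10*y² + 13*y)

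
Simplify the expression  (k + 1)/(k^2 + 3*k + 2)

1/(k + 2)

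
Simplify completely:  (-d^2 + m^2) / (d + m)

-d + m

Difference of squares: factor out (d + m).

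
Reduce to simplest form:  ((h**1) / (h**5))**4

h**(-16)

Inside the bracket: (h**-4)
Raise to the power 4: (h**-16)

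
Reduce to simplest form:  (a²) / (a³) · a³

Quotient: (a^-1)
Multiply by a³: add exponents.

a²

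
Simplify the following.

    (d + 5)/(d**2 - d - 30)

1/(d - 6)

Factor: d**2 - d - 30 = (d + 5)*(d - 6)
Cancel the common factor (d + 5).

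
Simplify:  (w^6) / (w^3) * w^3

w^6

Quotient: w^3
Multiply by w^3: add exponents.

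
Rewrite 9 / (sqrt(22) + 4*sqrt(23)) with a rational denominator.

Multiply numerator and denominator by -sqrt(22) + 4*sqrt(23).
Denominator becomes 346; numerator becomes -9*sqrt(22) + 36*sqrt(23).

(-9*sqrt(22) + 36*sqrt(23))/346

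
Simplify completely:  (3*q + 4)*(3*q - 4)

Product of conjugates: (P+Q)(P-Q) = P^2 - Q^2.

9*q^2 - 16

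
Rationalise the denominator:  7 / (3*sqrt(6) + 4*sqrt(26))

(-21*sqrt(6) + 28*sqrt(26))/362

Multiply numerator and denominator by -3*sqrt(6) + 4*sqrt(26).
Denominator becomes 362; numerator becomes -21*sqrt(6) + 28*sqrt(26).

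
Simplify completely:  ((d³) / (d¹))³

Inside the bracket: d²
Raise to the power 3: d⁶

d⁶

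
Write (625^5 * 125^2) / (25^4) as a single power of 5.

625^5 = 5^20; 125^2 = 5^6; 25^4 = 5^8
Combine exponents: 5^18

5^18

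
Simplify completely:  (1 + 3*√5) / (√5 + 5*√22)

(-15 - √5 + 5*√22 + 15*√110)/545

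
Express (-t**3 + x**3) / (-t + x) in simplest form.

t**2 + t*x + x**2

x**3 - t**3 = (-t + x)(t**2 + t*x + x**2).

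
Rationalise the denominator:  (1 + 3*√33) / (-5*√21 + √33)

(-45*√77 - 99 - 5*√21 - √33)/492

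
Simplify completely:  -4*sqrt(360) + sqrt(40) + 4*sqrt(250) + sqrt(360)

4*sqrt(10)

4*sqrt(360) = 24*sqrt(10); sqrt(40) = 2*sqrt(10); 4*sqrt(250) = 20*sqrt(10); sqrt(360) = 6*sqrt(10)
Combine: (-24 + 2 + 20 + 6)·sqrt(10) = 4*sqrt(10)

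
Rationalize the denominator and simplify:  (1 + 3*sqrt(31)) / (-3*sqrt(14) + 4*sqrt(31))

(3*sqrt(14) + 4*sqrt(31) + 9*sqrt(434) + 372)/370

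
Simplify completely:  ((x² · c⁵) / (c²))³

Inside the bracket: x² · c³
Raise to the power 3: x⁶ · c⁹

c⁹*x⁶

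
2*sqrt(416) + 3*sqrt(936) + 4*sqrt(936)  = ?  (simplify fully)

50*sqrt(26)

2*sqrt(416) = 8*sqrt(26); 3*sqrt(936) = 18*sqrt(26); 4*sqrt(936) = 24*sqrt(26)
Combine: (8 + 18 + 24)·sqrt(26) = 50*sqrt(26)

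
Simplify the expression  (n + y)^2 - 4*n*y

Expand the square and combine the 4*n*y term.

(n - y)^2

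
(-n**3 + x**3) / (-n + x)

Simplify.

x**3 - n**3 = (-n + x)(n**2 + n*x + x**2).

n**2 + n*x + x**2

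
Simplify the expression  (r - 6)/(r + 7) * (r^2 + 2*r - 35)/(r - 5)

Factor: r^2 + 2*r - 35 = (r + 7)*(r - 5)
Cancel the common factors (r - 5), (r + 7).

r - 6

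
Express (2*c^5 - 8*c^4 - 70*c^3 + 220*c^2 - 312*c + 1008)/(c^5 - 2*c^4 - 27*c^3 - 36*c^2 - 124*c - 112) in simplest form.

Factor: 2*c^5 - 8*c^4 - 70*c^3 + 220*c^2 - 312*c + 1008 = 2*(c - 7)*(c^2 + 4)*(c + 6)*(c - 3);  c^5 - 2*c^4 - 27*c^3 - 36*c^2 - 124*c - 112 = (c + 1)*(c + 4)*(c^2 + 4)*(c - 7)
Cancel the common factors (c^2 + 4), (c - 7).

(2*c^2 + 6*c - 36)/(c^2 + 5*c + 4)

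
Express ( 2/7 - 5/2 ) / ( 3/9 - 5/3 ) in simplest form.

93/56

Numerator: 2/7 - 5/2 = -31/14
Denominator: 3/9 - 5/3 = -4/3
Divide: (-31/14) · (-3/4) = 93/56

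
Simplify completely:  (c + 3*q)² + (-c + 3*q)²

2*c² + 18*q²

Write as f((3*q),c) + f((3*q),-c) and expand.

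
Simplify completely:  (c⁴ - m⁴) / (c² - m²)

c² + m²

c⁴ - m⁴ factors as (c - m)*(c + m)*(c² + m²).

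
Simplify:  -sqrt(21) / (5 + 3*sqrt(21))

(-63 + 5*sqrt(21))/164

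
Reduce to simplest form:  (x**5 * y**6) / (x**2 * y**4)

Quotient: x**3 * y**2

x**3*y**2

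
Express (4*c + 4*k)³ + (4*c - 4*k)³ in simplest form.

128*c*(c² + 3*k²)

Write as f((4*c),(4*k)) + f((4*c),-(4*k)) and expand.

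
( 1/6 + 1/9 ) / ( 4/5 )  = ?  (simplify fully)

Numerator: 1/6 + 1/9 = 5/18
Denominator: 4/5 = 4/5
Divide: (5/18) · (5/4) = 25/72

25/72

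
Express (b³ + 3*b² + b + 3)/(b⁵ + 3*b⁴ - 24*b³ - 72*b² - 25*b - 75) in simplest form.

Factor: b³ + 3*b² + b + 3 = (b + 3)·(b² + 1);  b⁵ + 3*b⁴ - 24*b³ - 72*b² - 25*b - 75 = (b² + 1)·(b - 5)·(b + 5)·(b + 3)
Cancel the common factors (b² + 1), (b + 3).

1/(b² - 25)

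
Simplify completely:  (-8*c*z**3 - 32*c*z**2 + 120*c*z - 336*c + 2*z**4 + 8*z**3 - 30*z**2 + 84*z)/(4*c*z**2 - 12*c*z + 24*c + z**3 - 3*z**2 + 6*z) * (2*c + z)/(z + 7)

(-16*c**2 - 4*c*z + 2*z**2)/(4*c + z)

Factor: -8*c*z**3 - 32*c*z**2 + 120*c*z - 336*c + 2*z**4 + 8*z**3 - 30*z**2 + 84*z = 2*(-4*c + z)*(z + 7)*(z**2 - 3*z + 6);  4*c*z**2 - 12*c*z + 24*c + z**3 - 3*z**2 + 6*z = (4*c + z)*(z**2 - 3*z + 6)
Cancel the common factors (z**2 - 3*z + 6), (z + 7).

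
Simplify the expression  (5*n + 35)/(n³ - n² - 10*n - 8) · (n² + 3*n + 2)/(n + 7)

Factor: 5*n + 35 = 5·(n + 7);  n³ - n² - 10*n - 8 = (n - 4)·(n + 1)·(n + 2);  n² + 3*n + 2 = (n + 1)·(n + 2)
Cancel the common factors (n + 2), (n + 1), (n + 7).

5/(n - 4)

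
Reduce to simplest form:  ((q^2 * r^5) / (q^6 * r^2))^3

r^9/q^12

Inside the bracket: (q^-4) * r^3
Raise to the power 3: (q^-12) * r^9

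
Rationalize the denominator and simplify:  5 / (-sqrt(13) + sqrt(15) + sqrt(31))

(-165*sqrt(13) - 15*sqrt(31) + 145*sqrt(15) + 10*sqrt(6045))/771

Group as (sqrt(15) + sqrt(31)) - sqrt(13); multiply by (sqrt(15) + sqrt(31)) + sqrt(13), then rationalise the remaining surd.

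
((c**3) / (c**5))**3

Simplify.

Inside the bracket: (c**-2)
Raise to the power 3: (c**-6)

c**(-6)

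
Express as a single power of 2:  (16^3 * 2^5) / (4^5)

2^7

16^3 = 2^12; 2^5 = 2^5; 4^5 = 2^10
Combine exponents: 2^7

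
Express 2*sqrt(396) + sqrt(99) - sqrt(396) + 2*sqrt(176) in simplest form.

2*sqrt(396) = 12*sqrt(11); sqrt(99) = 3*sqrt(11); sqrt(396) = 6*sqrt(11); 2*sqrt(176) = 8*sqrt(11)
Combine: (12 + 3 - 6 + 8)·sqrt(11) = 17*sqrt(11)

17*sqrt(11)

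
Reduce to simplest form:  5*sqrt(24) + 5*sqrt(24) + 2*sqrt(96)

5*sqrt(24) = 10*sqrt(6); 5*sqrt(24) = 10*sqrt(6); 2*sqrt(96) = 8*sqrt(6)
Combine: (10 + 10 + 8)·sqrt(6) = 28*sqrt(6)

28*sqrt(6)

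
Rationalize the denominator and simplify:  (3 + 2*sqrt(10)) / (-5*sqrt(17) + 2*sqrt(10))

Multiply numerator and denominator by 2*sqrt(10) + 5*sqrt(17).
Denominator becomes -385; numerator becomes 6*sqrt(10) + 40 + 15*sqrt(17) + 10*sqrt(170).

(-10*sqrt(170) - 15*sqrt(17) - 40 - 6*sqrt(10))/385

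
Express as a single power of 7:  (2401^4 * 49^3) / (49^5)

7^12

2401^4 = 7^16; 49^3 = 7^6; 49^5 = 7^10
Combine exponents: 7^12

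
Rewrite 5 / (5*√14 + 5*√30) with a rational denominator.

Multiply numerator and denominator by -5*√30 + 5*√14.
Denominator becomes -400; numerator becomes -25*√30 + 25*√14.

(-√14 + √30)/16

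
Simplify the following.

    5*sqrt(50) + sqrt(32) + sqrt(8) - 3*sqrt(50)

5*sqrt(50) = 25*sqrt(2); sqrt(32) = 4*sqrt(2); sqrt(8) = 2*sqrt(2); 3*sqrt(50) = 15*sqrt(2)
Combine: (25 + 4 + 2 - 15)·sqrt(2) = 16*sqrt(2)

16*sqrt(2)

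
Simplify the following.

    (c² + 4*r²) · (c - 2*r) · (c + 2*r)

c⁴ - 16*r⁴

Pair the conjugate factors: (c+(2*r))(c-(2*r)) = c² - 4*r², then repeat with the next factor.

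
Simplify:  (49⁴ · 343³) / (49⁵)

49⁴ = 7^8; 343³ = 7^9; 49⁵ = 7^10
Combine exponents: 7^7

7^7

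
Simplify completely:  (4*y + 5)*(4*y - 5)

16*y^2 - 25

Product of conjugates: (P+Q)(P-Q) = P^2 - Q^2.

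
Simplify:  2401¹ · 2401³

7^16

2401¹ = 7^4; 2401³ = 7^12
Combine exponents: 7^16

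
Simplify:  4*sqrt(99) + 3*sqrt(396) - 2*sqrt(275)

20*sqrt(11)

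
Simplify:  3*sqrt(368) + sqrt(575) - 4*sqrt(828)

-7*sqrt(23)

3*sqrt(368) = 12*sqrt(23); sqrt(575) = 5*sqrt(23); 4*sqrt(828) = 24*sqrt(23)
Combine: (12 + 5 - 24)·sqrt(23) = -7*sqrt(23)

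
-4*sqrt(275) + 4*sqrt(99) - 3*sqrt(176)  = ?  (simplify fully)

-20*sqrt(11)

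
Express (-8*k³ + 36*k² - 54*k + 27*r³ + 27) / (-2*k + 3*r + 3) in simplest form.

4*k² + 6*k*r - 12*k + 9*r² - 9*r + 9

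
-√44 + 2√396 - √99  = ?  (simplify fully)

7*√11

√44 = 2*√11; 2√396 = 12*√11; √99 = 3*√11
Combine: (-2 + 12 - 3)·√11 = 7*√11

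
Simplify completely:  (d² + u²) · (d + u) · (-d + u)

-d⁴ + u⁴

(u+d)(u-d) = -d² + u²; continue pairing.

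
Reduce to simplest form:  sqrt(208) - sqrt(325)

sqrt(208) = 4*sqrt(13); sqrt(325) = 5*sqrt(13)
Combine: (4 - 5)·sqrt(13) = -sqrt(13)

-sqrt(13)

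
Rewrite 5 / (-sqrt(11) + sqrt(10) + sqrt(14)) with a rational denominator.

(-65*sqrt(11) + 35*sqrt(14) + 75*sqrt(10) + 20*sqrt(385))/391

Group as (sqrt(10) + sqrt(14)) - sqrt(11); multiply by (sqrt(10) + sqrt(14)) + sqrt(11), then rationalise the remaining surd.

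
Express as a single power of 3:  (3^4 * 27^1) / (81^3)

3^(-5)

3^4 = 3^4; 27^1 = 3^3; 81^3 = 3^12
Combine exponents: 3^(-5)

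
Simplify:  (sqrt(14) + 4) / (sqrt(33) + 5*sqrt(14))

(-4*sqrt(33) - sqrt(462) + 70 + 20*sqrt(14))/317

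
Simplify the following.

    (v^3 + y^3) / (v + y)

v^3 + y^3 = (v + y)(v^2 - v*y + y^2).

v^2 - v*y + y^2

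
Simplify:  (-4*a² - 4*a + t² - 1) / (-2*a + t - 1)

Factor t^2 - (2*a + 1)^2 and cancel (-2*a + t - 1).

2*a + t + 1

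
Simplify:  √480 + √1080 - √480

6*√30

√480 = 4*√30; √1080 = 6*√30; √480 = 4*√30
Combine: (4 + 6 - 4)·√30 = 6*√30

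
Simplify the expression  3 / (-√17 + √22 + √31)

(-54*√17 + 12*√31 + 39*√22 + 3*√11594)/716

Group as (√22 + √31) - √17; multiply by (√22 + √31) + √17, then rationalise the remaining surd.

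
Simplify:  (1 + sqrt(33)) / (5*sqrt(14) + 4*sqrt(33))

(-5*sqrt(462) - 5*sqrt(14) + 4*sqrt(33) + 132)/178

Multiply numerator and denominator by -5*sqrt(14) + 4*sqrt(33).
Denominator becomes 178; numerator becomes -5*sqrt(462) - 5*sqrt(14) + 4*sqrt(33) + 132.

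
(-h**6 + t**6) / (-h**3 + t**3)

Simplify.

Difference of sixth powers: factor out (-h**3 + t**3).

h**3 + t**3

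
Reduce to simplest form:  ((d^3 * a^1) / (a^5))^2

d^6/a^8

Inside the bracket: d^3 * (a^-4)
Raise to the power 2: d^6 * (a^-8)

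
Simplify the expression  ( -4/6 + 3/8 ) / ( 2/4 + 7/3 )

Numerator: -4/6 + 3/8 = -7/24
Denominator: 2/4 + 7/3 = 17/6
Divide: (-7/24) · (6/17) = -7/68

-7/68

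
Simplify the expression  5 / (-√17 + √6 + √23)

(-30*√17 + 85*√6 + 5*√2346)/204

Group as (√6 + √23) - √17; multiply by (√6 + √23) + √17, then rationalise the remaining surd.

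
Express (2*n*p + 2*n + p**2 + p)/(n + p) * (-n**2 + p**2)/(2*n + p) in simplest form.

-n*p - n + p**2 + p

Factor: 2*n*p + 2*n + p**2 + p = (p + 1)*(2*n + p);  -n**2 + p**2 = (-n + p)*(n + p)
Cancel the common factors (n + p), (2*n + p).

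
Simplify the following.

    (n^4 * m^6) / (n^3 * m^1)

Quotient: n^1 * m^5

m^5*n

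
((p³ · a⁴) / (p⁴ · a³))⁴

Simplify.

Inside the bracket: (p^-1) · a¹
Raise to the power 4: (p^-4) · a⁴

a⁴/p⁴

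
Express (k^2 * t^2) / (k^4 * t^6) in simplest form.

1/(k^2*t^4)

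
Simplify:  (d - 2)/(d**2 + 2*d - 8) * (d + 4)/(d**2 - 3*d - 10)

Factor: d**2 + 2*d - 8 = (d + 4)*(d - 2);  d**2 - 3*d - 10 = (d - 5)*(d + 2)
Cancel the common factors (d - 2), (d + 4).

1/(d**2 - 3*d - 10)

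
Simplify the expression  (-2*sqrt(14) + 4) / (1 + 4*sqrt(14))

Multiply numerator and denominator by -4*sqrt(14) + 1.
Denominator becomes -223; numerator becomes -18*sqrt(14) + 116.

(-116 + 18*sqrt(14))/223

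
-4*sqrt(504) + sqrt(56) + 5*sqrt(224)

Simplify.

4*sqrt(504) = 24*sqrt(14); sqrt(56) = 2*sqrt(14); 5*sqrt(224) = 20*sqrt(14)
Combine: (-24 + 2 + 20)·sqrt(14) = -2*sqrt(14)

-2*sqrt(14)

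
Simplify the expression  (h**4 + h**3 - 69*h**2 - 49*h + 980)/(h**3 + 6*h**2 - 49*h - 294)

Factor: h**4 + h**3 - 69*h**2 - 49*h + 980 = (h - 4)*(h - 7)*(h + 7)*(h + 5);  h**3 + 6*h**2 - 49*h - 294 = (h - 7)*(h + 6)*(h + 7)
Cancel the common factors (h + 7), (h - 7).

(h**2 + h - 20)/(h + 6)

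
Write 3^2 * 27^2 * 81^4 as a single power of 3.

3^24

3^2 = 3^2; 27^2 = 3^6; 81^4 = 3^16
Combine exponents: 3^24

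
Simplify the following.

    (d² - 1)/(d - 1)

d + 1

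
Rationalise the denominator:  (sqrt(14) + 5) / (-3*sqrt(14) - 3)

Multiply numerator and denominator by -3 + 3*sqrt(14).
Denominator becomes -117; numerator becomes 27 + 12*sqrt(14).

(-4*sqrt(14) - 9)/39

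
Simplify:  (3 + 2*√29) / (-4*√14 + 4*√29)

Multiply numerator and denominator by 4*√14 + 4*√29.
Denominator becomes 240; numerator becomes 12*√14 + 12*√29 + 8*√406 + 232.

(3*√14 + 3*√29 + 2*√406 + 58)/60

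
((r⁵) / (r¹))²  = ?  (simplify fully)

r⁸

Inside the bracket: r⁴
Raise to the power 2: r⁸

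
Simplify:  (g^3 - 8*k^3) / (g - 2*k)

Apply the difference-of-cubes factorisation and cancel (g - 2*k).

g^2 + 2*g*k + 4*k^2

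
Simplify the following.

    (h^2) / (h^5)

h^(-3)

Quotient: (h^-3)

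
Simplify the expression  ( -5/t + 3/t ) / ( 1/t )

-2

Numerator: -5/t + 3/t = -2/t
Denominator: 1/t = 1/t
Divide: (-2/t) · (t) = -2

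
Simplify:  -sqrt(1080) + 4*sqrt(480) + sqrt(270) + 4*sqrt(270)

sqrt(1080) = 6*sqrt(30); 4*sqrt(480) = 16*sqrt(30); sqrt(270) = 3*sqrt(30); 4*sqrt(270) = 12*sqrt(30)
Combine: (-6 + 16 + 3 + 12)·sqrt(30) = 25*sqrt(30)

25*sqrt(30)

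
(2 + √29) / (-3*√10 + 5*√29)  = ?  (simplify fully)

(6*√10 + 3*√290 + 10*√29 + 145)/635

Multiply numerator and denominator by 3*√10 + 5*√29.
Denominator becomes 635; numerator becomes 6*√10 + 3*√290 + 10*√29 + 145.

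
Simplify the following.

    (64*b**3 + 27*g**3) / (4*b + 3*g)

(3*g)**3 + (4*b)**3 = (4*b + 3*g)(16*b**2 - 12*b*g + 9*g**2).

16*b**2 - 12*b*g + 9*g**2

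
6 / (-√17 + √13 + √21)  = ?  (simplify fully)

(-102*√17 + 54*√21 + 150*√13 + 12*√4641)/803

Group as (√13 + √21) - √17; multiply by (√13 + √21) + √17, then rationalise the remaining surd.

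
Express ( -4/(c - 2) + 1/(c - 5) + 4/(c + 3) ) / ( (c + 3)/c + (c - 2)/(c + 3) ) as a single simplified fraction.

Numerator: -4/(c - 2) + 1/(c - 5) + 4/(c + 3) = (c^2 - 19*c + 94)/(c^3 - 4*c^2 - 11*c + 30)
Denominator: (c + 3)/c + (c - 2)/(c + 3) = (2*c^2 + 4*c + 9)/(c^2 + 3*c)
Divide: ((c^2 - 19*c + 94)/(c^3 - 4*c^2 - 11*c + 30)) · ((c^2 + 3*c)/(2*c^2 + 4*c + 9)) = (c^3 - 19*c^2 + 94*c)/(2*c^4 - 10*c^3 + c^2 - 23*c + 90)

(c^3 - 19*c^2 + 94*c)/(2*c^4 - 10*c^3 + c^2 - 23*c + 90)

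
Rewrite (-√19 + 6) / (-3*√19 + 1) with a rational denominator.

(-√19 + 3)/10

Multiply numerator and denominator by 1 + 3*√19.
Denominator becomes -170; numerator becomes -51 + 17*√19.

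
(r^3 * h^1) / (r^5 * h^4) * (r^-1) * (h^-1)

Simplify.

1/(h^4*r^3)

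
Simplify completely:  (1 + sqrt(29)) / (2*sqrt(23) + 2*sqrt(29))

(-sqrt(667) - sqrt(23) + sqrt(29) + 29)/12

Multiply numerator and denominator by -2*sqrt(23) + 2*sqrt(29).
Denominator becomes 24; numerator becomes -2*sqrt(667) - 2*sqrt(23) + 2*sqrt(29) + 58.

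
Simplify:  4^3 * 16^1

2^10

4^3 = 2^6; 16^1 = 2^4
Combine exponents: 2^10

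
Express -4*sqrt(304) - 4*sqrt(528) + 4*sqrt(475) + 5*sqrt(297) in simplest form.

4*sqrt(304) = 16*sqrt(19); 4*sqrt(528) = 16*sqrt(33); 4*sqrt(475) = 20*sqrt(19); 5*sqrt(297) = 15*sqrt(33)

-sqrt(33) + 4*sqrt(19)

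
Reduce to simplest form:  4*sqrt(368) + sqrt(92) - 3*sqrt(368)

4*sqrt(368) = 16*sqrt(23); sqrt(92) = 2*sqrt(23); 3*sqrt(368) = 12*sqrt(23)
Combine: (16 + 2 - 12)·sqrt(23) = 6*sqrt(23)

6*sqrt(23)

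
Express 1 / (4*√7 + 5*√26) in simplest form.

(-4*√7 + 5*√26)/538

Multiply numerator and denominator by -5*√26 + 4*√7.
Denominator becomes -538; numerator becomes -5*√26 + 4*√7.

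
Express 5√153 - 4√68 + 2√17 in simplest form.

9*√17

5√153 = 15*√17; 4√68 = 8*√17; 2√17 = 2*√17
Combine: (15 - 8 + 2)·√17 = 9*√17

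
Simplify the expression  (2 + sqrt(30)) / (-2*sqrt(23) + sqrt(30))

(-sqrt(690) - 15 - 2*sqrt(23) - sqrt(30))/31

Multiply numerator and denominator by sqrt(30) + 2*sqrt(23).
Denominator becomes -62; numerator becomes 2*sqrt(30) + 4*sqrt(23) + 30 + 2*sqrt(690).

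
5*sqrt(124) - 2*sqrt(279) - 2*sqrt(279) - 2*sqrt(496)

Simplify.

-10*sqrt(31)

5*sqrt(124) = 10*sqrt(31); 2*sqrt(279) = 6*sqrt(31); 2*sqrt(279) = 6*sqrt(31); 2*sqrt(496) = 8*sqrt(31)
Combine: (10 - 6 - 6 - 8)·sqrt(31) = -10*sqrt(31)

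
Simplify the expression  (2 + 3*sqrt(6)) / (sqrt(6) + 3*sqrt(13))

(-18 - 2*sqrt(6) + 6*sqrt(13) + 9*sqrt(78))/111

Multiply numerator and denominator by -3*sqrt(13) + sqrt(6).
Denominator becomes -111; numerator becomes -9*sqrt(78) - 6*sqrt(13) + 2*sqrt(6) + 18.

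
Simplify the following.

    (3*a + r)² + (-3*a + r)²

18*a² + 2*r²

Binomially expand both and collect terms in r, (3*a).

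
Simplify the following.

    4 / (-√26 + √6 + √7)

Group as (√6 + √7) - √26; multiply by (√6 + √7) + √26, then rationalise the remaining surd.

-52*√26 - 100*√7 - 108*√6 - 16*√273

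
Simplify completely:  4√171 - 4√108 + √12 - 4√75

4√171 = 12*√19; 4√108 = 24*√3; √12 = 2*√3; 4√75 = 20*√3

-42*√3 + 12*√19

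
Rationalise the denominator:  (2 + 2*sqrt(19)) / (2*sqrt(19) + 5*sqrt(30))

(-38 - 2*sqrt(19) + 5*sqrt(30) + 5*sqrt(570))/337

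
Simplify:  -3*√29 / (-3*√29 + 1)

Multiply numerator and denominator by 1 + 3*√29.
Denominator becomes -260; numerator becomes -261 - 3*√29.

(3*√29 + 261)/260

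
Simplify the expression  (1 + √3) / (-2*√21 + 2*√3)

Multiply numerator and denominator by 2*√3 + 2*√21.
Denominator becomes -72; numerator becomes 2*√3 + 6 + 2*√21 + 6*√7.

(-3*√7 - √21 - 3 - √3)/36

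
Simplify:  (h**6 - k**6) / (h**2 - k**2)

h**4 + h**2*k**2 + k**4

h**6 - k**6 factors as (h - k)*(h + k)*(h**2 - h*k + k**2)*(h**2 + h*k + k**2).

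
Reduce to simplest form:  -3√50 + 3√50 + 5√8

10*√2

3√50 = 15*√2; 3√50 = 15*√2; 5√8 = 10*√2
Combine: (-15 + 15 + 10)·√2 = 10*√2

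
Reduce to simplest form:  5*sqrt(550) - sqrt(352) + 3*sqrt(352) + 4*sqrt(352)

49*sqrt(22)

5*sqrt(550) = 25*sqrt(22); sqrt(352) = 4*sqrt(22); 3*sqrt(352) = 12*sqrt(22); 4*sqrt(352) = 16*sqrt(22)
Combine: (25 - 4 + 12 + 16)·sqrt(22) = 49*sqrt(22)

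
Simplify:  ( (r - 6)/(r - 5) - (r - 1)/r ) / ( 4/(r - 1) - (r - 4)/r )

(5*r - 5)/(r**3 - 14*r**2 + 49*r - 20)

Numerator: (r - 6)/(r - 5) - (r - 1)/r = -5/(r**2 - 5*r)
Denominator: 4/(r - 1) - (r - 4)/r = (-r**2 + 9*r - 4)/(r**2 - r)
Divide: (-5/(r**2 - 5*r)) · ((r**2 - r)/(-r**2 + 9*r - 4)) = (5*r - 5)/(r**3 - 14*r**2 + 49*r - 20)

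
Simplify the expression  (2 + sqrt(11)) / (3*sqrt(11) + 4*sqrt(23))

(-33 - 6*sqrt(11) + 8*sqrt(23) + 4*sqrt(253))/269

Multiply numerator and denominator by -4*sqrt(23) + 3*sqrt(11).
Denominator becomes -269; numerator becomes -4*sqrt(253) - 8*sqrt(23) + 6*sqrt(11) + 33.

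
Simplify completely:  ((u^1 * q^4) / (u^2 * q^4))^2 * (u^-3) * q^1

q/u^5

Inside the bracket: (u^-1)
Raise to the power 2: (u^-2)
Multiply by (u^-3) * q^1: add exponents.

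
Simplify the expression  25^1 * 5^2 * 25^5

25^1 = 5^2; 5^2 = 5^2; 25^5 = 5^10
Combine exponents: 5^14

5^14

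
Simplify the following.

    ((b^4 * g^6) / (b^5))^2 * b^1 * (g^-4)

Inside the bracket: (b^-1) * g^6
Raise to the power 2: (b^-2) * g^12
Multiply by b^1 * (g^-4): add exponents.

g^8/b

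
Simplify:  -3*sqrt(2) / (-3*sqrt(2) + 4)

Multiply numerator and denominator by 4 + 3*sqrt(2).
Denominator becomes -2; numerator becomes -18 - 12*sqrt(2).

6*sqrt(2) + 9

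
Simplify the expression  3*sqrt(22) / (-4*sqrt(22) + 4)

Multiply numerator and denominator by 4 + 4*sqrt(22).
Denominator becomes -336; numerator becomes 12*sqrt(22) + 264.

(-22 - sqrt(22))/28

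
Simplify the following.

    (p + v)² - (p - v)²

Only the odd-power cross terms survive.

4*p*v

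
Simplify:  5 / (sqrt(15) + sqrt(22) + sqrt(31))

Group as (sqrt(22) + sqrt(31)) + sqrt(15); multiply by (sqrt(22) + sqrt(31)) - sqrt(15), then rationalise the remaining surd.

(-5*sqrt(10230) + 15*sqrt(31) + 60*sqrt(22) + 95*sqrt(15))/642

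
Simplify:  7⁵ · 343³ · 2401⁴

7⁵ = 7^5; 343³ = 7^9; 2401⁴ = 7^16
Combine exponents: 7^30

7^30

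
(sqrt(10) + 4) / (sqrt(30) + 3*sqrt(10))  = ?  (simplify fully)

Multiply numerator and denominator by -sqrt(30) + 3*sqrt(10).
Denominator becomes 60; numerator becomes -4*sqrt(30) - 10*sqrt(3) + 30 + 12*sqrt(10).

(-2*sqrt(30) - 5*sqrt(3) + 15 + 6*sqrt(10))/30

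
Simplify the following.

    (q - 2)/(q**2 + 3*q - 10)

1/(q + 5)

Factor: q**2 + 3*q - 10 = (q - 2)*(q + 5)
Cancel the common factor (q - 2).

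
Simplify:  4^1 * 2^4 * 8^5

2^21

4^1 = 2^2; 2^4 = 2^4; 8^5 = 2^15
Combine exponents: 2^21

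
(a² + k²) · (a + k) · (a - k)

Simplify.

a⁴ - k⁴

Pair the conjugate factors: (a+k)(a-k) = a² - k², then repeat with the next factor.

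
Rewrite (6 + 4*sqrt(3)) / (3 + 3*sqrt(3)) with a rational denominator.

(sqrt(3) + 3)/3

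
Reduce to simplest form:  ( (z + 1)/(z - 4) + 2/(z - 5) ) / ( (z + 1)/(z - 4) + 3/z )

(z^3 - 2*z^2 - 13*z)/(z^3 - z^2 - 32*z + 60)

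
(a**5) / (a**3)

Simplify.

Quotient: a**2

a**2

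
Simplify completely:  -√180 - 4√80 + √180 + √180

√180 = 6*√5; 4√80 = 16*√5; √180 = 6*√5; √180 = 6*√5
Combine: (-6 - 16 + 6 + 6)·√5 = -10*√5

-10*√5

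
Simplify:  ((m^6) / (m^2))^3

m^12

Inside the bracket: m^4
Raise to the power 3: m^12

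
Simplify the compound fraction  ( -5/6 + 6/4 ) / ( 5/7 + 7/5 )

35/111

Numerator: -5/6 + 6/4 = 2/3
Denominator: 5/7 + 7/5 = 74/35
Divide: (2/3) · (35/74) = 35/111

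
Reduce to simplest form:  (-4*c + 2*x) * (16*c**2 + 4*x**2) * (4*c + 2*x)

-256*c**4 + 16*x**4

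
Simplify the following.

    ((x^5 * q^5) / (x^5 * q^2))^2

Inside the bracket: q^3
Raise to the power 2: q^6

q^6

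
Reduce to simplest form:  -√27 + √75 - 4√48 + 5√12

√27 = 3*√3; √75 = 5*√3; 4√48 = 16*√3; 5√12 = 10*√3
Combine: (-3 + 5 - 16 + 10)·√3 = -4*√3

-4*√3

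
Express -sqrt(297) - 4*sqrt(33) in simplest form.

-7*sqrt(33)

sqrt(297) = 3*sqrt(33); 4*sqrt(33) = 4*sqrt(33)
Combine: (-3 - 4)·sqrt(33) = -7*sqrt(33)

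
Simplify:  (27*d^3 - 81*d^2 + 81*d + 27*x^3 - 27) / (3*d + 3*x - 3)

9*d^2 - 9*d*x - 18*d + 9*x^2 + 9*x + 9

Factor as (a+b)(a^2-ab+b^2) with a=(3*x), b=(3*d - 3).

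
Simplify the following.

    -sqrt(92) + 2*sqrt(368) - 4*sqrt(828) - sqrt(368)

-22*sqrt(23)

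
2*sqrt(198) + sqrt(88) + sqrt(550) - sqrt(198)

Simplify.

10*sqrt(22)

2*sqrt(198) = 6*sqrt(22); sqrt(88) = 2*sqrt(22); sqrt(550) = 5*sqrt(22); sqrt(198) = 3*sqrt(22)
Combine: (6 + 2 + 5 - 3)·sqrt(22) = 10*sqrt(22)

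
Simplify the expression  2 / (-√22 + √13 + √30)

Group as (√13 + √30) - √22; multiply by (√13 + √30) + √22, then rationalise the remaining surd.

(-42*√22 + 10*√30 + 78*√13 + 8*√2145)/1119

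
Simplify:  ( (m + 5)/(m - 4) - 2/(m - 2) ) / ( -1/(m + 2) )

Numerator: (m + 5)/(m - 4) - 2/(m - 2) = (m^2 + m - 2)/(m^2 - 6*m + 8)
Denominator: -1/(m + 2) = -1/(m + 2)
Divide: ((m^2 + m - 2)/(m^2 - 6*m + 8)) · (-m - 2) = (-m^3 - 3*m^2 + 4)/(m^2 - 6*m + 8)

(-m^3 - 3*m^2 + 4)/(m^2 - 6*m + 8)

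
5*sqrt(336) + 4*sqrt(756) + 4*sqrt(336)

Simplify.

60*sqrt(21)

5*sqrt(336) = 20*sqrt(21); 4*sqrt(756) = 24*sqrt(21); 4*sqrt(336) = 16*sqrt(21)
Combine: (20 + 24 + 16)·sqrt(21) = 60*sqrt(21)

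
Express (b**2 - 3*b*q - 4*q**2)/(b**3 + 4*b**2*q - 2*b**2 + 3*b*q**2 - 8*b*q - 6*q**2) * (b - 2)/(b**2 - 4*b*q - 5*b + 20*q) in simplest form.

1/(b**2 + 3*b*q - 5*b - 15*q)

Factor: b**2 - 3*b*q - 4*q**2 = (b - 4*q)*(b + q);  b**3 + 4*b**2*q - 2*b**2 + 3*b*q**2 - 8*b*q - 6*q**2 = (b + 3*q)*(b + q)*(b - 2);  b**2 - 4*b*q - 5*b + 20*q = (b - 5)*(b - 4*q)
Cancel the common factors (b - 4*q), (b + q), (b - 2).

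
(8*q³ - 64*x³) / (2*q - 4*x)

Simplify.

(2*q)^3 - (4*x)^3 = (2*q - 4*x)(4*q² + 8*q*x + 16*x²).

4*q² + 8*q*x + 16*x²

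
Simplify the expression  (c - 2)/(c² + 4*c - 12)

Factor: c² + 4*c - 12 = (c + 6)·(c - 2)
Cancel the common factor (c - 2).

1/(c + 6)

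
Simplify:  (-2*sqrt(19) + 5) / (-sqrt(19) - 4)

Multiply numerator and denominator by -4 + sqrt(19).
Denominator becomes -3; numerator becomes -58 + 13*sqrt(19).

(-13*sqrt(19) + 58)/3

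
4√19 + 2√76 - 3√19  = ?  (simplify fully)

5*√19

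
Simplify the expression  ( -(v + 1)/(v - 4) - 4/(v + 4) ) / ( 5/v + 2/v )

(-v³ - 9*v² + 12*v)/(7*v² - 112)

Numerator: -(v + 1)/(v - 4) - 4/(v + 4) = (-v² - 9*v + 12)/(v² - 16)
Denominator: 5/v + 2/v = 7/v
Divide: ((-v² - 9*v + 12)/(v² - 16)) · (v/7) = (-v³ - 9*v² + 12*v)/(7*v² - 112)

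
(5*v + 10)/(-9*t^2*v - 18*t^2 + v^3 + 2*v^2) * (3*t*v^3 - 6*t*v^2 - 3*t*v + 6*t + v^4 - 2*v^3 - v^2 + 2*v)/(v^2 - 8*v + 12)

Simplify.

Factor: 5*v + 10 = 5*(v + 2);  -9*t^2*v - 18*t^2 + v^3 + 2*v^2 = (-3*t + v)*(v + 2)*(3*t + v);  3*t*v^3 - 6*t*v^2 - 3*t*v + 6*t + v^4 - 2*v^3 - v^2 + 2*v = (v - 1)*(v + 1)*(v - 2)*(3*t + v);  v^2 - 8*v + 12 = (v - 2)*(v - 6)
Cancel the common factors (3*t + v), (v - 2), (v + 2).

(-5*v^2 + 5)/(3*t*v - 18*t - v^2 + 6*v)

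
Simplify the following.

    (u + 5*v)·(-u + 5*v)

-u² + 25*v²

Difference of squares with P = 5*v, Q = u.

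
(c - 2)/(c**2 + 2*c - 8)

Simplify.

1/(c + 4)

Factor: c**2 + 2*c - 8 = (c - 2)*(c + 4)
Cancel the common factor (c - 2).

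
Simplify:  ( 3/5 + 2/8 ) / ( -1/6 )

Numerator: 3/5 + 2/8 = 17/20
Denominator: -1/6 = -1/6
Divide: (17/20) · (-6) = -51/10

-51/10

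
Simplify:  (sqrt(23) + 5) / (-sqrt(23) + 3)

(-4*sqrt(23) - 19)/7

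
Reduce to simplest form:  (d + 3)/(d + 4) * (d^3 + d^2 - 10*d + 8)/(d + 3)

Factor: d^3 + d^2 - 10*d + 8 = (d - 1)*(d - 2)*(d + 4)
Cancel the common factors (d + 4), (d + 3).

d^2 - 3*d + 2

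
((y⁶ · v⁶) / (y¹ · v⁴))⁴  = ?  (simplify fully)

v⁸*y^20

Inside the bracket: y⁵ · v²
Raise to the power 4: y^20 · v⁸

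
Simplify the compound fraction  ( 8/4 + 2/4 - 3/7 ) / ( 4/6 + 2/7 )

Numerator: 8/4 + 2/4 - 3/7 = 29/14
Denominator: 4/6 + 2/7 = 20/21
Divide: (29/14) · (21/20) = 87/40

87/40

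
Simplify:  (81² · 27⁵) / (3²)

81² = 3^8; 27⁵ = 3^15; 3² = 3^2
Combine exponents: 3^21

3^21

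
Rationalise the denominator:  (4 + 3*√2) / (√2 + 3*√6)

(-3 - 2*√2 + 6*√6 + 9*√3)/26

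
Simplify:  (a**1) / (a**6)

a**(-5)

Quotient: (a**-5)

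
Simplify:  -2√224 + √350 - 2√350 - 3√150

2√224 = 8*√14; √350 = 5*√14; 2√350 = 10*√14; 3√150 = 15*√6

-13*√14 - 15*√6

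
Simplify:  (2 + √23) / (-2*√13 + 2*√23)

Multiply numerator and denominator by 2*√13 + 2*√23.
Denominator becomes 40; numerator becomes 4*√13 + 4*√23 + 2*√299 + 46.

(2*√13 + 2*√23 + √299 + 23)/20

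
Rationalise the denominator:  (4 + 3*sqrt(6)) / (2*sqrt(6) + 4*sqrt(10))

(-9 - 2*sqrt(6) + 4*sqrt(10) + 6*sqrt(15))/34

Multiply numerator and denominator by -4*sqrt(10) + 2*sqrt(6).
Denominator becomes -136; numerator becomes -24*sqrt(15) - 16*sqrt(10) + 8*sqrt(6) + 36.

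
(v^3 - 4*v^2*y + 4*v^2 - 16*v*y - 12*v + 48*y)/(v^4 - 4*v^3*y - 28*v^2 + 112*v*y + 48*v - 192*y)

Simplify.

1/(v - 4)

Factor: v^3 - 4*v^2*y + 4*v^2 - 16*v*y - 12*v + 48*y = (v - 2)*(v - 4*y)*(v + 6);  v^4 - 4*v^3*y - 28*v^2 + 112*v*y + 48*v - 192*y = (v - 4*y)*(v - 2)*(v - 4)*(v + 6)
Cancel the common factors (v + 6), (v - 4*y), (v - 2).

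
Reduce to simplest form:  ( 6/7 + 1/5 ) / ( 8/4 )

Numerator: 6/7 + 1/5 = 37/35
Denominator: 8/4 = 2
Divide: (37/35) · (1/2) = 37/70

37/70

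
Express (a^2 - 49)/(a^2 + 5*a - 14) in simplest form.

Factor: a^2 - 49 = (a + 7)*(a - 7);  a^2 + 5*a - 14 = (a + 7)*(a - 2)
Cancel the common factor (a + 7).

(a - 7)/(a - 2)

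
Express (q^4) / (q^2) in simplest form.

q^2

Quotient: q^2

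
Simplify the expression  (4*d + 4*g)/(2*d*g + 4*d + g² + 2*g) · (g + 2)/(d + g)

Factor: 4*d + 4*g = 4·(d + g);  2*d*g + 4*d + g² + 2*g = (2*d + g)·(g + 2)
Cancel the common factors (d + g), (g + 2).

4/(2*d + g)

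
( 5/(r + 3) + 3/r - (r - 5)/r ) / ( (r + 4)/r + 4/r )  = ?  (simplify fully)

(-r**2 + 10*r + 24)/(r**2 + 11*r + 24)

Numerator: 5/(r + 3) + 3/r - (r - 5)/r = (-r**2 + 10*r + 24)/(r**2 + 3*r)
Denominator: (r + 4)/r + 4/r = (r + 8)/r
Divide: ((-r**2 + 10*r + 24)/(r**2 + 3*r)) · (r/(r + 8)) = (-r**2 + 10*r + 24)/(r**2 + 11*r + 24)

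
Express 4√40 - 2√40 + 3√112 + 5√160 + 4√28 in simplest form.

4√40 = 8*√10; 2√40 = 4*√10; 3√112 = 12*√7; 5√160 = 20*√10; 4√28 = 8*√7

20*√7 + 24*√10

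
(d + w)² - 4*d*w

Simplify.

(d - w)²

After expansion: d² - 2*d*w + w² — a perfect-square trinomial.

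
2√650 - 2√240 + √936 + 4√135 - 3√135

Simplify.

-5*√15 + 16*√26

2√650 = 10*√26; 2√240 = 8*√15; √936 = 6*√26; 4√135 = 12*√15; 3√135 = 9*√15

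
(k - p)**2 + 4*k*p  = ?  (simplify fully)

After expansion: k**2 + 2*k*p + p**2 — a perfect-square trinomial.

(k + p)**2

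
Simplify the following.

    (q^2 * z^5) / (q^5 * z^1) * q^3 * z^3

Quotient: (q^-3) * z^4
Multiply by q^3 * z^3: add exponents.

z^7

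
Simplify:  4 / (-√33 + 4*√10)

Multiply numerator and denominator by √33 + 4*√10.
Denominator becomes 127; numerator becomes 4*√33 + 16*√10.

(4*√33 + 16*√10)/127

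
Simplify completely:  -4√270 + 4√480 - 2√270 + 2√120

4√270 = 12*√30; 4√480 = 16*√30; 2√270 = 6*√30; 2√120 = 4*√30
Combine: (-12 + 16 - 6 + 4)·√30 = 2*√30

2*√30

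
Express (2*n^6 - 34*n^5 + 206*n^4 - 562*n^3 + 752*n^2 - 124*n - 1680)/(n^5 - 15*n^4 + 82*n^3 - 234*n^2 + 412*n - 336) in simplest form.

(2*n^2 - 8*n - 10)/(n - 2)

Factor: 2*n^6 - 34*n^5 + 206*n^4 - 562*n^3 + 752*n^2 - 124*n - 1680 = 2*(n^2 - 2*n + 6)*(n + 1)*(n - 7)*(n - 4)*(n - 5);  n^5 - 15*n^4 + 82*n^3 - 234*n^2 + 412*n - 336 = (n - 7)*(n - 2)*(n^2 - 2*n + 6)*(n - 4)
Cancel the common factors (n^2 - 2*n + 6), (n - 4), (n - 7).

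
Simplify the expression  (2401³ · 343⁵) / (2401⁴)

2401³ = 7^12; 343⁵ = 7^15; 2401⁴ = 7^16
Combine exponents: 7^11

7^11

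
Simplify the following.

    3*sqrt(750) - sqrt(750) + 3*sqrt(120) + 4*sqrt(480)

32*sqrt(30)

3*sqrt(750) = 15*sqrt(30); sqrt(750) = 5*sqrt(30); 3*sqrt(120) = 6*sqrt(30); 4*sqrt(480) = 16*sqrt(30)
Combine: (15 - 5 + 6 + 16)·sqrt(30) = 32*sqrt(30)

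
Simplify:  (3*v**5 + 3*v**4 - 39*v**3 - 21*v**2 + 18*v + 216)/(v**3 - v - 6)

Factor: 3*v**5 + 3*v**4 - 39*v**3 - 21*v**2 + 18*v + 216 = 3*(v - 2)*(v - 3)*(v + 4)*(v**2 + 2*v + 3);  v**3 - v - 6 = (v - 2)*(v**2 + 2*v + 3)
Cancel the common factors (v**2 + 2*v + 3), (v - 2).

3*v**2 + 3*v - 36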